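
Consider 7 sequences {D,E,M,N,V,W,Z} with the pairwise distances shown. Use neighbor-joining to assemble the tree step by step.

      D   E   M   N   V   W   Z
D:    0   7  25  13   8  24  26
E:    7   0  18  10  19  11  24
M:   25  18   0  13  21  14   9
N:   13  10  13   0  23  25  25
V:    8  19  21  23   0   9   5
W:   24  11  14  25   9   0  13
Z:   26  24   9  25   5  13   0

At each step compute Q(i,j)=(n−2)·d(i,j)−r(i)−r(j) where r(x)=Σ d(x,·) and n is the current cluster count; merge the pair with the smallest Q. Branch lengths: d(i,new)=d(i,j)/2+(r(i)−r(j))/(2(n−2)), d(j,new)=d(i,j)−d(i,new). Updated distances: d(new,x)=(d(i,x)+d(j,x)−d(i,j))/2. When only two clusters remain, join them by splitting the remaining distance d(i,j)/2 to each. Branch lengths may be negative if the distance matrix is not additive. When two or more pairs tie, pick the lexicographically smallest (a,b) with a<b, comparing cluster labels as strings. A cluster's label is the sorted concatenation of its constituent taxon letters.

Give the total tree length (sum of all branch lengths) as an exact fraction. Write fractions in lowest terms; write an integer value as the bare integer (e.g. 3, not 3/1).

1403/32

iteration 1: select V,Z (d=5, Q=-162); attach at lengths (4/5, 21/5); label the merged cluster VZ
  updated: d(D,VZ)=29/2, d(E,VZ)=19, d(M,VZ)=25/2, d(N,VZ)=43/2, d(VZ,W)=17/2
iteration 2: select VZ,W (d=17/2, Q=-249/2); attach at lengths (55/16, 81/16); label the merged cluster VWZ
  updated: d(D,VWZ)=15, d(E,VWZ)=43/4, d(M,VWZ)=9, d(N,VWZ)=19
iteration 3: select M,VWZ (d=9, Q=-367/4); attach at lengths (51/8, 21/8); label the merged cluster MVWZ
  updated: d(D,MVWZ)=31/2, d(E,MVWZ)=79/8, d(MVWZ,N)=23/2
iteration 4: select D,E (d=7, Q=-387/8); attach at lengths (181/32, 43/32); label the merged cluster DE
  updated: d(DE,MVWZ)=147/16, d(DE,N)=8
iteration 5: select DE,MVWZ (d=147/16, Q=-459/16); attach at lengths (91/32, 203/32); label the merged cluster DEMVWZ
  updated: d(DEMVWZ,N)=165/32
iteration 6: select DEMVWZ,N (d=165/32); attach at lengths (165/64, 165/64); label the merged cluster DEMNVWZ
final tree: (((D:181/32,E:43/32):91/32,(M:51/8,((V:4/5,Z:21/5):55/16,W:81/16):21/8):203/32):165/64,N:165/64)
total length: 1403/32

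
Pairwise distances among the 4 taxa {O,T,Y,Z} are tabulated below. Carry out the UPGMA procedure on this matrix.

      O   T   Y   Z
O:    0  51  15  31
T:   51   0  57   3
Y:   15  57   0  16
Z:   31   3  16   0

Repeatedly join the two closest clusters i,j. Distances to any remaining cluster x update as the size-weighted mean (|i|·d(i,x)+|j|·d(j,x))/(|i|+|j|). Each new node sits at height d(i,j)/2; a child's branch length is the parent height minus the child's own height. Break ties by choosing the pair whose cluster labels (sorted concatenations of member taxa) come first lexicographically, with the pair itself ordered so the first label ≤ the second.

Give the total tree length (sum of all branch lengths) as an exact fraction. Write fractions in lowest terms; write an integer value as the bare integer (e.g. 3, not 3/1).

191/4

step 1: merge (T,Z) at d=3; branch lengths T→3/2, Z→3/2; new cluster TZ
  updated: d(O,TZ)=41, d(TZ,Y)=73/2
step 2: merge (O,Y) at d=15; branch lengths O→15/2, Y→15/2; new cluster OY
  updated: d(OY,TZ)=155/4
step 3: merge (OY,TZ) at d=155/4; branch lengths OY→95/8, TZ→143/8; new cluster OTYZ
final tree: ((O:15/2,Y:15/2):95/8,(T:3/2,Z:3/2):143/8)
total length: 191/4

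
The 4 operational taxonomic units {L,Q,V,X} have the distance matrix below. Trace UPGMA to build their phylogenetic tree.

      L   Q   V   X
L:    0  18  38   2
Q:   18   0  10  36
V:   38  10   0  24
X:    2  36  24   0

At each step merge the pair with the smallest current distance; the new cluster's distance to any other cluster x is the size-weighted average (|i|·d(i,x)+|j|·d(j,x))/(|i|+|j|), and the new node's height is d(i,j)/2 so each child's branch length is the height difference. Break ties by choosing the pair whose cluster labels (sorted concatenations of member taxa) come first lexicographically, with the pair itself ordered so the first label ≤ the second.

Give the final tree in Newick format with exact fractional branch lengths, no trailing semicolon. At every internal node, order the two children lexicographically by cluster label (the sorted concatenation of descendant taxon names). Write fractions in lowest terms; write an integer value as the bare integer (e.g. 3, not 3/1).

step 1: merge (L,X) at d=2; branch lengths L→1, X→1; new cluster LX
  updated: d(LX,Q)=27, d(LX,V)=31
step 2: merge (Q,V) at d=10; branch lengths Q→5, V→5; new cluster QV
  updated: d(LX,QV)=29
step 3: merge (LX,QV) at d=29; branch lengths LX→27/2, QV→19/2; new cluster LQVX
final tree: ((L:1,X:1):27/2,(Q:5,V:5):19/2)
total length: 35

((L:1,X:1):27/2,(Q:5,V:5):19/2)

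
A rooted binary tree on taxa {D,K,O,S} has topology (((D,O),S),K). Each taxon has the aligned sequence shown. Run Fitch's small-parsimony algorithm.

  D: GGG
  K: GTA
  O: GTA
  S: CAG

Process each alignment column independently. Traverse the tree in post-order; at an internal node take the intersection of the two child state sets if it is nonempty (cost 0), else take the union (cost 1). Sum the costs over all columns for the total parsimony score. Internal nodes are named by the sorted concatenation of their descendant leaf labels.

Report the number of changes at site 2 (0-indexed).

2

DO@0: {G} ∩ {G} = {G} (intersection, +0)
DOS@0: {G} ∪ {C} = {C,G} (union, +1)
DKOS@0: {C,G} ∩ {G} = {G} (intersection, +0)
DO@1: {G} ∪ {T} = {G,T} (union, +1)
DOS@1: {G,T} ∪ {A} = {A,G,T} (union, +1)
DKOS@1: {A,G,T} ∩ {T} = {T} (intersection, +0)
DO@2: {G} ∪ {A} = {A,G} (union, +1)
DOS@2: {A,G} ∩ {G} = {G} (intersection, +0)
DKOS@2: {G} ∪ {A} = {A,G} (union, +1)
per-site changes: [1, 2, 2]; total = 5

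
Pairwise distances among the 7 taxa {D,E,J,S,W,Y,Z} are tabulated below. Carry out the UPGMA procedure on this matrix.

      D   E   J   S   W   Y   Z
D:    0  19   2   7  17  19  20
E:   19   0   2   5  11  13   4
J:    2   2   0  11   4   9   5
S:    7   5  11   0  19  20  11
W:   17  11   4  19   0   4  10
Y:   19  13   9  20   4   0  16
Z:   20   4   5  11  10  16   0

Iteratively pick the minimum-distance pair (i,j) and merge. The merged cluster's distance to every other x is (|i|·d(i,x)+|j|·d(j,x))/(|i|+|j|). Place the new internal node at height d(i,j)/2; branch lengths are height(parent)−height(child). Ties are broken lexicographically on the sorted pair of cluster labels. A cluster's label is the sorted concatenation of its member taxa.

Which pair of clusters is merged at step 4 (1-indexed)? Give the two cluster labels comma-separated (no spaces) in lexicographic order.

EZ,S

step 1: merge (D,J) at d=2; branch lengths D→1, J→1; new cluster DJ
  updated: d(DJ,E)=21/2, d(DJ,S)=9, d(DJ,W)=21/2, d(DJ,Y)=14, d(DJ,Z)=25/2
step 2: merge (E,Z) at d=4; branch lengths E→2, Z→2; new cluster EZ
  updated: d(DJ,EZ)=23/2, d(EZ,S)=8, d(EZ,W)=21/2, d(EZ,Y)=29/2
step 3: merge (W,Y) at d=4; branch lengths W→2, Y→2; new cluster WY
  updated: d(DJ,WY)=49/4, d(EZ,WY)=25/2, d(S,WY)=39/2
step 4: merge (EZ,S) at d=8; branch lengths EZ→2, S→4; new cluster ESZ
  updated: d(DJ,ESZ)=32/3, d(ESZ,WY)=89/6
step 5: merge (DJ,ESZ) at d=32/3; branch lengths DJ→13/3, ESZ→4/3; new cluster DEJSZ
  updated: d(DEJSZ,WY)=69/5
step 6: merge (DEJSZ,WY) at d=69/5; branch lengths DEJSZ→47/30, WY→49/10; new cluster DEJSWYZ
final tree: (((D:1,J:1):13/3,((E:2,Z:2):2,S:4):4/3):47/30,(W:2,Y:2):49/10)
total length: 422/15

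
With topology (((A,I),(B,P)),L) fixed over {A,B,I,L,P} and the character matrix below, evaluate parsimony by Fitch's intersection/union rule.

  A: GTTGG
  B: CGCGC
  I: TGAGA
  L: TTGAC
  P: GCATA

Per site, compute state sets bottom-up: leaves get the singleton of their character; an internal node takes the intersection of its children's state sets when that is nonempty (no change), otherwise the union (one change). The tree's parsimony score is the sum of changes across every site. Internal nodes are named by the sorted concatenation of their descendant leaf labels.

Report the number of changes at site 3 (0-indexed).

2

AI@0: {G} ∪ {T} = {G,T} (union, +1)
BP@0: {C} ∪ {G} = {C,G} (union, +1)
ABIP@0: {G,T} ∩ {C,G} = {G} (intersection, +0)
ABILP@0: {G} ∪ {T} = {G,T} (union, +1)
AI@1: {T} ∪ {G} = {G,T} (union, +1)
BP@1: {G} ∪ {C} = {C,G} (union, +1)
ABIP@1: {G,T} ∩ {C,G} = {G} (intersection, +0)
ABILP@1: {G} ∪ {T} = {G,T} (union, +1)
AI@2: {T} ∪ {A} = {A,T} (union, +1)
BP@2: {C} ∪ {A} = {A,C} (union, +1)
ABIP@2: {A,T} ∩ {A,C} = {A} (intersection, +0)
ABILP@2: {A} ∪ {G} = {A,G} (union, +1)
AI@3: {G} ∩ {G} = {G} (intersection, +0)
BP@3: {G} ∪ {T} = {G,T} (union, +1)
ABIP@3: {G} ∩ {G,T} = {G} (intersection, +0)
ABILP@3: {G} ∪ {A} = {A,G} (union, +1)
AI@4: {G} ∪ {A} = {A,G} (union, +1)
BP@4: {C} ∪ {A} = {A,C} (union, +1)
ABIP@4: {A,G} ∩ {A,C} = {A} (intersection, +0)
ABILP@4: {A} ∪ {C} = {A,C} (union, +1)
per-site changes: [3, 3, 3, 2, 3]; total = 14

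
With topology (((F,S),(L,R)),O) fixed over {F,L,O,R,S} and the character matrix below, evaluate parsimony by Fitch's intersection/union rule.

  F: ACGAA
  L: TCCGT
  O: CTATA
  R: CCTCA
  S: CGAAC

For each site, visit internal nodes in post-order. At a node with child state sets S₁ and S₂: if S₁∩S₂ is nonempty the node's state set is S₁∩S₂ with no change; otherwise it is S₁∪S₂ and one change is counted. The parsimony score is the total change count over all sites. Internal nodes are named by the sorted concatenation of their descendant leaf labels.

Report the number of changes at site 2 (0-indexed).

FS@0: {A} ∪ {C} = {A,C} (union, +1)
LR@0: {T} ∪ {C} = {C,T} (union, +1)
FLRS@0: {A,C} ∩ {C,T} = {C} (intersection, +0)
FLORS@0: {C} ∩ {C} = {C} (intersection, +0)
FS@1: {C} ∪ {G} = {C,G} (union, +1)
LR@1: {C} ∩ {C} = {C} (intersection, +0)
FLRS@1: {C,G} ∩ {C} = {C} (intersection, +0)
FLORS@1: {C} ∪ {T} = {C,T} (union, +1)
FS@2: {G} ∪ {A} = {A,G} (union, +1)
LR@2: {C} ∪ {T} = {C,T} (union, +1)
FLRS@2: {A,G} ∪ {C,T} = {A,C,G,T} (union, +1)
FLORS@2: {A,C,G,T} ∩ {A} = {A} (intersection, +0)
FS@3: {A} ∩ {A} = {A} (intersection, +0)
LR@3: {G} ∪ {C} = {C,G} (union, +1)
FLRS@3: {A} ∪ {C,G} = {A,C,G} (union, +1)
FLORS@3: {A,C,G} ∪ {T} = {A,C,G,T} (union, +1)
FS@4: {A} ∪ {C} = {A,C} (union, +1)
LR@4: {T} ∪ {A} = {A,T} (union, +1)
FLRS@4: {A,C} ∩ {A,T} = {A} (intersection, +0)
FLORS@4: {A} ∩ {A} = {A} (intersection, +0)
per-site changes: [2, 2, 3, 3, 2]; total = 12

3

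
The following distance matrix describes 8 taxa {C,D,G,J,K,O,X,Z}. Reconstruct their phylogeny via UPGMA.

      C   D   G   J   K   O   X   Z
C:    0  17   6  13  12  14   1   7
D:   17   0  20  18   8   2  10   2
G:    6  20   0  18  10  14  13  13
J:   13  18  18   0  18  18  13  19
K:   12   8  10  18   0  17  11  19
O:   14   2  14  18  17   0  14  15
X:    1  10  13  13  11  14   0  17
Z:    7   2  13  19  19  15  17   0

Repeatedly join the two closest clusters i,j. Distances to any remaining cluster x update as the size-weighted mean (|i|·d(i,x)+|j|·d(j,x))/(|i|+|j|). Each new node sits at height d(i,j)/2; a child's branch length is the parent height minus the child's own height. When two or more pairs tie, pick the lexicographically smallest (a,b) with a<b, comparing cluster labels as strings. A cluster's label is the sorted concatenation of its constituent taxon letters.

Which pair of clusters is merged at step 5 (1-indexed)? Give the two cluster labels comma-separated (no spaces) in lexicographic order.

CGX,K

1. join C+X (d=1) ⇒ CX; edges |C|=1/2, |X|=1/2
  updated: d(CX,D)=27/2, d(CX,G)=19/2, d(CX,J)=13, d(CX,K)=23/2, d(CX,O)=14, d(CX,Z)=12
2. join D+O (d=2) ⇒ DO; edges |D|=1, |O|=1
  updated: d(CX,DO)=55/4, d(DO,G)=17, d(DO,J)=18, d(DO,K)=25/2, d(DO,Z)=17/2
3. join DO+Z (d=17/2) ⇒ DOZ; edges |DO|=13/4, |Z|=17/4
  updated: d(CX,DOZ)=79/6, d(DOZ,G)=47/3, d(DOZ,J)=55/3, d(DOZ,K)=44/3
4. join CX+G (d=19/2) ⇒ CGX; edges |CX|=17/4, |G|=19/4
  updated: d(CGX,DOZ)=14, d(CGX,J)=44/3, d(CGX,K)=11
5. join CGX+K (d=11) ⇒ CGKX; edges |CGX|=3/4, |K|=11/2
  updated: d(CGKX,DOZ)=85/6, d(CGKX,J)=31/2
6. join CGKX+DOZ (d=85/6) ⇒ CDGKOXZ; edges |CGKX|=19/12, |DOZ|=17/6
  updated: d(CDGKOXZ,J)=117/7
7. join CDGKOXZ+J (d=117/7) ⇒ CDGJKOXZ; edges |CDGKOXZ|=107/84, |J|=117/14
final tree: (((((C:1/2,X:1/2):17/4,G:19/4):3/4,K:11/2):19/12,((D:1,O:1):13/4,Z:17/4):17/6):107/84,J:117/14)
total length: 3343/84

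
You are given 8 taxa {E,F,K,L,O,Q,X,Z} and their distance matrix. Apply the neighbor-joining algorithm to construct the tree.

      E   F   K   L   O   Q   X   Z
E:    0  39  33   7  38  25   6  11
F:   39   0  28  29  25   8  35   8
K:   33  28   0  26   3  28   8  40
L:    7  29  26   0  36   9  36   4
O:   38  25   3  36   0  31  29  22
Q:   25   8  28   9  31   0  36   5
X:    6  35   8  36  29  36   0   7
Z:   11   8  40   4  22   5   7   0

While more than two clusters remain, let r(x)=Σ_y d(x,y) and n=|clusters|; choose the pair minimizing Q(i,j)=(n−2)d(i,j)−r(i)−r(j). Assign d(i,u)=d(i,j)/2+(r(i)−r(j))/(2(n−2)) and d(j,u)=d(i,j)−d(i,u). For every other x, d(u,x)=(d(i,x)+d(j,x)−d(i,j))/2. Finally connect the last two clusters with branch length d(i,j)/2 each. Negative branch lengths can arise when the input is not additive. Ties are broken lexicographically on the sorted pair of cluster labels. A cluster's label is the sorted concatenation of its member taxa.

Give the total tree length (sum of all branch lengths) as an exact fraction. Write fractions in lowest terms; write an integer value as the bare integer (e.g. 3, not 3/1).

1819/32

iteration 1: select K,O (d=3, Q=-332); attach at lengths (0, 3); label the merged cluster KO
  updated: d(E,KO)=34, d(F,KO)=25, d(KO,L)=59/2, d(KO,Q)=28, d(KO,X)=17, d(KO,Z)=59/2
iteration 2: select E,X (d=6, Q=-229); attach at lengths (3/2, 9/2); label the merged cluster EX
  updated: d(EX,F)=34, d(EX,KO)=45/2, d(EX,L)=37/2, d(EX,Q)=55/2, d(EX,Z)=6
iteration 3: select EX,KO (d=45/2, Q=-153); attach at lengths (8, 29/2); label the merged cluster EKOX
  updated: d(EKOX,F)=73/4, d(EKOX,L)=51/4, d(EKOX,Q)=33/2, d(EKOX,Z)=13/2
iteration 4: select F,Q (d=8, Q=-311/4); attach at lengths (65/8, -1/8); label the merged cluster FQ
  updated: d(EKOX,FQ)=107/8, d(FQ,L)=15, d(FQ,Z)=5/2
iteration 5: select EKOX,L (d=51/4, Q=-311/8); attach at lengths (211/32, 197/32); label the merged cluster EKLOX
  updated: d(EKLOX,FQ)=125/16, d(EKLOX,Z)=-9/8
iteration 6: select EKLOX,FQ (d=125/16, Q=-147/16); attach at lengths (67/32, 183/32); label the merged cluster EFKLOQX
  updated: d(EFKLOQX,Z)=-103/32
iteration 7: select EFKLOQX,Z (d=-103/32); attach at lengths (-103/64, -103/64); label the merged cluster EFKLOQXZ
final tree: (((((E:3/2,X:9/2):8,(K:0,O:3):29/2):211/32,L:197/32):67/32,(F:65/8,Q:-1/8):183/32):-103/64,Z:-103/64)
total length: 1819/32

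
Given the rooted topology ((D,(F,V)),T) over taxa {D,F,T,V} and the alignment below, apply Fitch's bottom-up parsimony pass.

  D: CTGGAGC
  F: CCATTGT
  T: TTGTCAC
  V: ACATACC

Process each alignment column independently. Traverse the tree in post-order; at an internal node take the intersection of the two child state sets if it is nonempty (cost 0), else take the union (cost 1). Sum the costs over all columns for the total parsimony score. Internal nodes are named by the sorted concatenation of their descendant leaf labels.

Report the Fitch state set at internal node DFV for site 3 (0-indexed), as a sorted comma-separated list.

site 0, node FV: F={C} ∪ V={A} → {A,C} (+1)
site 0, node DFV: D={C} ∩ FV={A,C} → {C} (+0)
site 0, node DFTV: DFV={C} ∪ T={T} → {C,T} (+1)
site 1, node FV: F={C} ∩ V={C} → {C} (+0)
site 1, node DFV: D={T} ∪ FV={C} → {C,T} (+1)
site 1, node DFTV: DFV={C,T} ∩ T={T} → {T} (+0)
site 2, node FV: F={A} ∩ V={A} → {A} (+0)
site 2, node DFV: D={G} ∪ FV={A} → {A,G} (+1)
site 2, node DFTV: DFV={A,G} ∩ T={G} → {G} (+0)
site 3, node FV: F={T} ∩ V={T} → {T} (+0)
site 3, node DFV: D={G} ∪ FV={T} → {G,T} (+1)
site 3, node DFTV: DFV={G,T} ∩ T={T} → {T} (+0)
site 4, node FV: F={T} ∪ V={A} → {A,T} (+1)
site 4, node DFV: D={A} ∩ FV={A,T} → {A} (+0)
site 4, node DFTV: DFV={A} ∪ T={C} → {A,C} (+1)
site 5, node FV: F={G} ∪ V={C} → {C,G} (+1)
site 5, node DFV: D={G} ∩ FV={C,G} → {G} (+0)
site 5, node DFTV: DFV={G} ∪ T={A} → {A,G} (+1)
site 6, node FV: F={T} ∪ V={C} → {C,T} (+1)
site 6, node DFV: D={C} ∩ FV={C,T} → {C} (+0)
site 6, node DFTV: DFV={C} ∩ T={C} → {C} (+0)
per-site changes: [2, 1, 1, 1, 2, 2, 1]; total = 10

G,T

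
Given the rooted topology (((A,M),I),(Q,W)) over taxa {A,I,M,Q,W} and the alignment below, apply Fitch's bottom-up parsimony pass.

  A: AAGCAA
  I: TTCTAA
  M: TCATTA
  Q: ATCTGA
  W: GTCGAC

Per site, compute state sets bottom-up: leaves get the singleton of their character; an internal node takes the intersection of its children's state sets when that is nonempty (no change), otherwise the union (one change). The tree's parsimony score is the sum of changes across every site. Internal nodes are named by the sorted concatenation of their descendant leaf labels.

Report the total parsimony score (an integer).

12

AM@0: {A} ∪ {T} = {A,T} (union, +1)
AIM@0: {A,T} ∩ {T} = {T} (intersection, +0)
QW@0: {A} ∪ {G} = {A,G} (union, +1)
AIMQW@0: {T} ∪ {A,G} = {A,G,T} (union, +1)
AM@1: {A} ∪ {C} = {A,C} (union, +1)
AIM@1: {A,C} ∪ {T} = {A,C,T} (union, +1)
QW@1: {T} ∩ {T} = {T} (intersection, +0)
AIMQW@1: {A,C,T} ∩ {T} = {T} (intersection, +0)
AM@2: {G} ∪ {A} = {A,G} (union, +1)
AIM@2: {A,G} ∪ {C} = {A,C,G} (union, +1)
QW@2: {C} ∩ {C} = {C} (intersection, +0)
AIMQW@2: {A,C,G} ∩ {C} = {C} (intersection, +0)
AM@3: {C} ∪ {T} = {C,T} (union, +1)
AIM@3: {C,T} ∩ {T} = {T} (intersection, +0)
QW@3: {T} ∪ {G} = {G,T} (union, +1)
AIMQW@3: {T} ∩ {G,T} = {T} (intersection, +0)
AM@4: {A} ∪ {T} = {A,T} (union, +1)
AIM@4: {A,T} ∩ {A} = {A} (intersection, +0)
QW@4: {G} ∪ {A} = {A,G} (union, +1)
AIMQW@4: {A} ∩ {A,G} = {A} (intersection, +0)
AM@5: {A} ∩ {A} = {A} (intersection, +0)
AIM@5: {A} ∩ {A} = {A} (intersection, +0)
QW@5: {A} ∪ {C} = {A,C} (union, +1)
AIMQW@5: {A} ∩ {A,C} = {A} (intersection, +0)
per-site changes: [3, 2, 2, 2, 2, 1]; total = 12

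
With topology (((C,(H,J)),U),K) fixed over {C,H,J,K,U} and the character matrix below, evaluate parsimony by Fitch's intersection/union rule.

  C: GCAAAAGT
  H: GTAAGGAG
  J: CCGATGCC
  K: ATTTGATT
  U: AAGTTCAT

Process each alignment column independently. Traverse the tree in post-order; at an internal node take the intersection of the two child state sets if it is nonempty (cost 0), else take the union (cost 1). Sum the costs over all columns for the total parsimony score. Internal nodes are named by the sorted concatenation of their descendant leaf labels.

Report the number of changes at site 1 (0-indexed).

[col 0] HJ: children H:{G}, J:{C} ∪→ {C,G}; cost 1
[col 0] CHJ: children C:{G}, HJ:{C,G} ∩→ {G}; cost 0
[col 0] CHJU: children CHJ:{G}, U:{A} ∪→ {A,G}; cost 1
[col 0] CHJKU: children CHJU:{A,G}, K:{A} ∩→ {A}; cost 0
[col 1] HJ: children H:{T}, J:{C} ∪→ {C,T}; cost 1
[col 1] CHJ: children C:{C}, HJ:{C,T} ∩→ {C}; cost 0
[col 1] CHJU: children CHJ:{C}, U:{A} ∪→ {A,C}; cost 1
[col 1] CHJKU: children CHJU:{A,C}, K:{T} ∪→ {A,C,T}; cost 1
[col 2] HJ: children H:{A}, J:{G} ∪→ {A,G}; cost 1
[col 2] CHJ: children C:{A}, HJ:{A,G} ∩→ {A}; cost 0
[col 2] CHJU: children CHJ:{A}, U:{G} ∪→ {A,G}; cost 1
[col 2] CHJKU: children CHJU:{A,G}, K:{T} ∪→ {A,G,T}; cost 1
[col 3] HJ: children H:{A}, J:{A} ∩→ {A}; cost 0
[col 3] CHJ: children C:{A}, HJ:{A} ∩→ {A}; cost 0
[col 3] CHJU: children CHJ:{A}, U:{T} ∪→ {A,T}; cost 1
[col 3] CHJKU: children CHJU:{A,T}, K:{T} ∩→ {T}; cost 0
[col 4] HJ: children H:{G}, J:{T} ∪→ {G,T}; cost 1
[col 4] CHJ: children C:{A}, HJ:{G,T} ∪→ {A,G,T}; cost 1
[col 4] CHJU: children CHJ:{A,G,T}, U:{T} ∩→ {T}; cost 0
[col 4] CHJKU: children CHJU:{T}, K:{G} ∪→ {G,T}; cost 1
[col 5] HJ: children H:{G}, J:{G} ∩→ {G}; cost 0
[col 5] CHJ: children C:{A}, HJ:{G} ∪→ {A,G}; cost 1
[col 5] CHJU: children CHJ:{A,G}, U:{C} ∪→ {A,C,G}; cost 1
[col 5] CHJKU: children CHJU:{A,C,G}, K:{A} ∩→ {A}; cost 0
[col 6] HJ: children H:{A}, J:{C} ∪→ {A,C}; cost 1
[col 6] CHJ: children C:{G}, HJ:{A,C} ∪→ {A,C,G}; cost 1
[col 6] CHJU: children CHJ:{A,C,G}, U:{A} ∩→ {A}; cost 0
[col 6] CHJKU: children CHJU:{A}, K:{T} ∪→ {A,T}; cost 1
[col 7] HJ: children H:{G}, J:{C} ∪→ {C,G}; cost 1
[col 7] CHJ: children C:{T}, HJ:{C,G} ∪→ {C,G,T}; cost 1
[col 7] CHJU: children CHJ:{C,G,T}, U:{T} ∩→ {T}; cost 0
[col 7] CHJKU: children CHJU:{T}, K:{T} ∩→ {T}; cost 0
per-site changes: [2, 3, 3, 1, 3, 2, 3, 2]; total = 19

3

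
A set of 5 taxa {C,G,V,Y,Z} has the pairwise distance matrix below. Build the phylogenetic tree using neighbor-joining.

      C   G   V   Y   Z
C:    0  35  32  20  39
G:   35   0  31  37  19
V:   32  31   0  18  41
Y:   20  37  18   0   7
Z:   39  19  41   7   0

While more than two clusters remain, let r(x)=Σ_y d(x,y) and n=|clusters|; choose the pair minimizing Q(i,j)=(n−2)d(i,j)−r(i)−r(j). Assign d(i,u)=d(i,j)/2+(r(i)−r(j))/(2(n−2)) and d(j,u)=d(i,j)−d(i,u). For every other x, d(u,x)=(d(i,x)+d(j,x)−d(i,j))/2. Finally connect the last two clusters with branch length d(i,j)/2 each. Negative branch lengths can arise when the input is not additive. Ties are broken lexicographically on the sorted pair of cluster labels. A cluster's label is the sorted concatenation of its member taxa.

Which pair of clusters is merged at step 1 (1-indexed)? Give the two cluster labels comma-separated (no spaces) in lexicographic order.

iteration 1: select G,Z (d=19, Q=-171); attach at lengths (73/6, 41/6); label the merged cluster GZ
  updated: d(C,GZ)=55/2, d(GZ,V)=53/2, d(GZ,Y)=25/2
iteration 2: select C,V (d=32, Q=-92); attach at lengths (67/4, 61/4); label the merged cluster CV
  updated: d(CV,GZ)=11, d(CV,Y)=3
iteration 3: select CV,GZ (d=11, Q=-53/2); attach at lengths (3/4, 41/4); label the merged cluster CGVZ
  updated: d(CGVZ,Y)=9/4
iteration 4: select CGVZ,Y (d=9/4); attach at lengths (9/8, 9/8); label the merged cluster CGVYZ
final tree: (((C:67/4,V:61/4):3/4,(G:73/6,Z:41/6):41/4):9/8,Y:9/8)
total length: 257/4

G,Z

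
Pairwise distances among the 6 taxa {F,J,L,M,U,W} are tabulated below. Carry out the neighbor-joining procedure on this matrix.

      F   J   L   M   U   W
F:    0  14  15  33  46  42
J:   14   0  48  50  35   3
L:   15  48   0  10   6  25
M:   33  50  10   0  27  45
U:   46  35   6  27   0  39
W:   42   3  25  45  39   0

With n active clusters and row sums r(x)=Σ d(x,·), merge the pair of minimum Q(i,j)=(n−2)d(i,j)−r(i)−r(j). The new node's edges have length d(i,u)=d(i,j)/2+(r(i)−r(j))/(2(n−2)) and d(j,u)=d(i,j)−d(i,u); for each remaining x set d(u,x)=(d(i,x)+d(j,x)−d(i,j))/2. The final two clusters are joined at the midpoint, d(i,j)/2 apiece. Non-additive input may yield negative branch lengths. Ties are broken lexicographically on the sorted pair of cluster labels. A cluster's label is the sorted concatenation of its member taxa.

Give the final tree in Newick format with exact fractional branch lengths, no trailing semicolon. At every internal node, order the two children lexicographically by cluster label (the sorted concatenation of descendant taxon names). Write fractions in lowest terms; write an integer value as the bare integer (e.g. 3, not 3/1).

1. join J+W (d=3, Q=-292) ⇒ JW; edges |J|=1, |W|=2
  updated: d(F,JW)=53/2, d(JW,L)=35, d(JW,M)=46, d(JW,U)=71/2
2. join F+JW (d=53/2, Q=-184) ⇒ FJW; edges |F|=19/2, |JW|=17
  updated: d(FJW,L)=47/4, d(FJW,M)=105/4, d(FJW,U)=55/2
3. join FJW+M (d=105/4, Q=-305/4) ⇒ FJMW; edges |FJW|=219/16, |M|=201/16
  updated: d(FJMW,L)=-9/4, d(FJMW,U)=113/8
4. join FJMW+L (d=-9/4, Q=-143/8) ⇒ FJLMW; edges |FJMW|=47/16, |L|=-83/16
  updated: d(FJLMW,U)=179/16
5. join FJLMW+U (d=179/16) ⇒ FJLMUW; edges |FJLMW|=179/32, |U|=179/32
final tree: ((((F:19/2,(J:1,W:2):17):219/16,M:201/16):47/16,L:-83/16):179/32,U:179/32)
total length: 1035/16

((((F:19/2,(J:1,W:2):17):219/16,M:201/16):47/16,L:-83/16):179/32,U:179/32)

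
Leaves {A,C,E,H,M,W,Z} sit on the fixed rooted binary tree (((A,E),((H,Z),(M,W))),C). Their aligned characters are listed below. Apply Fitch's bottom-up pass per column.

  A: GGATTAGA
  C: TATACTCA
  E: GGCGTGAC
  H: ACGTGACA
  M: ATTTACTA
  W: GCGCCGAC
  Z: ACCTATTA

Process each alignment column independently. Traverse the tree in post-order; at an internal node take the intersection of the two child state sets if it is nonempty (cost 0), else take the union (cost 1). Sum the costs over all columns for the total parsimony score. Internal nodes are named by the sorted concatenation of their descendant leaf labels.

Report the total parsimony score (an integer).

30

[col 0] AE: children A:{G}, E:{G} ∩→ {G}; cost 0
[col 0] HZ: children H:{A}, Z:{A} ∩→ {A}; cost 0
[col 0] MW: children M:{A}, W:{G} ∪→ {A,G}; cost 1
[col 0] HMWZ: children HZ:{A}, MW:{A,G} ∩→ {A}; cost 0
[col 0] AEHMWZ: children AE:{G}, HMWZ:{A} ∪→ {A,G}; cost 1
[col 0] ACEHMWZ: children AEHMWZ:{A,G}, C:{T} ∪→ {A,G,T}; cost 1
[col 1] AE: children A:{G}, E:{G} ∩→ {G}; cost 0
[col 1] HZ: children H:{C}, Z:{C} ∩→ {C}; cost 0
[col 1] MW: children M:{T}, W:{C} ∪→ {C,T}; cost 1
[col 1] HMWZ: children HZ:{C}, MW:{C,T} ∩→ {C}; cost 0
[col 1] AEHMWZ: children AE:{G}, HMWZ:{C} ∪→ {C,G}; cost 1
[col 1] ACEHMWZ: children AEHMWZ:{C,G}, C:{A} ∪→ {A,C,G}; cost 1
[col 2] AE: children A:{A}, E:{C} ∪→ {A,C}; cost 1
[col 2] HZ: children H:{G}, Z:{C} ∪→ {C,G}; cost 1
[col 2] MW: children M:{T}, W:{G} ∪→ {G,T}; cost 1
[col 2] HMWZ: children HZ:{C,G}, MW:{G,T} ∩→ {G}; cost 0
[col 2] AEHMWZ: children AE:{A,C}, HMWZ:{G} ∪→ {A,C,G}; cost 1
[col 2] ACEHMWZ: children AEHMWZ:{A,C,G}, C:{T} ∪→ {A,C,G,T}; cost 1
[col 3] AE: children A:{T}, E:{G} ∪→ {G,T}; cost 1
[col 3] HZ: children H:{T}, Z:{T} ∩→ {T}; cost 0
[col 3] MW: children M:{T}, W:{C} ∪→ {C,T}; cost 1
[col 3] HMWZ: children HZ:{T}, MW:{C,T} ∩→ {T}; cost 0
[col 3] AEHMWZ: children AE:{G,T}, HMWZ:{T} ∩→ {T}; cost 0
[col 3] ACEHMWZ: children AEHMWZ:{T}, C:{A} ∪→ {A,T}; cost 1
[col 4] AE: children A:{T}, E:{T} ∩→ {T}; cost 0
[col 4] HZ: children H:{G}, Z:{A} ∪→ {A,G}; cost 1
[col 4] MW: children M:{A}, W:{C} ∪→ {A,C}; cost 1
[col 4] HMWZ: children HZ:{A,G}, MW:{A,C} ∩→ {A}; cost 0
[col 4] AEHMWZ: children AE:{T}, HMWZ:{A} ∪→ {A,T}; cost 1
[col 4] ACEHMWZ: children AEHMWZ:{A,T}, C:{C} ∪→ {A,C,T}; cost 1
[col 5] AE: children A:{A}, E:{G} ∪→ {A,G}; cost 1
[col 5] HZ: children H:{A}, Z:{T} ∪→ {A,T}; cost 1
[col 5] MW: children M:{C}, W:{G} ∪→ {C,G}; cost 1
[col 5] HMWZ: children HZ:{A,T}, MW:{C,G} ∪→ {A,C,G,T}; cost 1
[col 5] AEHMWZ: children AE:{A,G}, HMWZ:{A,C,G,T} ∩→ {A,G}; cost 0
[col 5] ACEHMWZ: children AEHMWZ:{A,G}, C:{T} ∪→ {A,G,T}; cost 1
[col 6] AE: children A:{G}, E:{A} ∪→ {A,G}; cost 1
[col 6] HZ: children H:{C}, Z:{T} ∪→ {C,T}; cost 1
[col 6] MW: children M:{T}, W:{A} ∪→ {A,T}; cost 1
[col 6] HMWZ: children HZ:{C,T}, MW:{A,T} ∩→ {T}; cost 0
[col 6] AEHMWZ: children AE:{A,G}, HMWZ:{T} ∪→ {A,G,T}; cost 1
[col 6] ACEHMWZ: children AEHMWZ:{A,G,T}, C:{C} ∪→ {A,C,G,T}; cost 1
[col 7] AE: children A:{A}, E:{C} ∪→ {A,C}; cost 1
[col 7] HZ: children H:{A}, Z:{A} ∩→ {A}; cost 0
[col 7] MW: children M:{A}, W:{C} ∪→ {A,C}; cost 1
[col 7] HMWZ: children HZ:{A}, MW:{A,C} ∩→ {A}; cost 0
[col 7] AEHMWZ: children AE:{A,C}, HMWZ:{A} ∩→ {A}; cost 0
[col 7] ACEHMWZ: children AEHMWZ:{A}, C:{A} ∩→ {A}; cost 0
per-site changes: [3, 3, 5, 3, 4, 5, 5, 2]; total = 30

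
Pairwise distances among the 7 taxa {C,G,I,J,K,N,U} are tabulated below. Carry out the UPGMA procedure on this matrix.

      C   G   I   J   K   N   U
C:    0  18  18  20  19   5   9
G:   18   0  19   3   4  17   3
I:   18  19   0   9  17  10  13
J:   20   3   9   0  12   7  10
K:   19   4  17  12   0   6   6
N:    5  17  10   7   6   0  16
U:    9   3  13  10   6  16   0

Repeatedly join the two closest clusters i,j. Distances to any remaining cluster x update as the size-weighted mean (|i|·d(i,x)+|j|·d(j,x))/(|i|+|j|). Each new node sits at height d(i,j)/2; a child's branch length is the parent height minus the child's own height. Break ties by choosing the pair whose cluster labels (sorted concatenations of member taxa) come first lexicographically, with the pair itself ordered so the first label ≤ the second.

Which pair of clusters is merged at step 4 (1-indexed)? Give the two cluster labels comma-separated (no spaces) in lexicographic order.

1. join G+J (d=3) ⇒ GJ; edges |G|=3/2, |J|=3/2
  updated: d(C,GJ)=19, d(GJ,I)=14, d(GJ,K)=8, d(GJ,N)=12, d(GJ,U)=13/2
2. join C+N (d=5) ⇒ CN; edges |C|=5/2, |N|=5/2
  updated: d(CN,GJ)=31/2, d(CN,I)=14, d(CN,K)=25/2, d(CN,U)=25/2
3. join K+U (d=6) ⇒ KU; edges |K|=3, |U|=3
  updated: d(CN,KU)=25/2, d(GJ,KU)=29/4, d(I,KU)=15
4. join GJ+KU (d=29/4) ⇒ GJKU; edges |GJ|=17/8, |KU|=5/8
  updated: d(CN,GJKU)=14, d(GJKU,I)=29/2
5. join CN+GJKU (d=14) ⇒ CGJKNU; edges |CN|=9/2, |GJKU|=27/8
  updated: d(CGJKNU,I)=43/3
6. join CGJKNU+I (d=43/3) ⇒ CGIJKNU; edges |CGJKNU|=1/6, |I|=43/6
final tree: (((C:5/2,N:5/2):9/2,((G:3/2,J:3/2):17/8,(K:3,U:3):5/8):27/8):1/6,I:43/6)
total length: 767/24

GJ,KU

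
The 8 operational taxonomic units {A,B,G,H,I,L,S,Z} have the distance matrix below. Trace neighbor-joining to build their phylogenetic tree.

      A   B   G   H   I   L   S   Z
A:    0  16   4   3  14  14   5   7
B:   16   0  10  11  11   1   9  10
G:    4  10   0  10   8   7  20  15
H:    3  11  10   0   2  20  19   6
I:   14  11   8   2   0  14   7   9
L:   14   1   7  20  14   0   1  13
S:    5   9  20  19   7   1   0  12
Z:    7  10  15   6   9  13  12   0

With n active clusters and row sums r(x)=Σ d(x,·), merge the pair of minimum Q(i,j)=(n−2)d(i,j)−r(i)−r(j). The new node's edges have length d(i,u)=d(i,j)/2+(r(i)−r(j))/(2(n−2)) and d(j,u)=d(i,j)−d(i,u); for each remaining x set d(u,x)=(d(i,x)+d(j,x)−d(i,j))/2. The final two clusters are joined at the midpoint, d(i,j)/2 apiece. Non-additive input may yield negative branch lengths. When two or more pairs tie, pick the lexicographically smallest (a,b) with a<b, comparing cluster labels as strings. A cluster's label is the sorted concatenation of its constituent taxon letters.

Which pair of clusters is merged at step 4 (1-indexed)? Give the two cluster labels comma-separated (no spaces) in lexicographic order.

H,I

step 1: merge (L,S) at d=1, Q=-137; branch lengths L→1/4, S→3/4; new cluster LS
  updated: d(A,LS)=9, d(B,LS)=9/2, d(G,LS)=13, d(H,LS)=19, d(I,LS)=10, d(LS,Z)=12
step 2: merge (B,LS) at d=9/2, Q=-215/2; branch lengths B→7/4, LS→11/4; new cluster BLS
  updated: d(A,BLS)=41/4, d(BLS,G)=37/4, d(BLS,H)=51/4, d(BLS,I)=33/4, d(BLS,Z)=35/4
step 3: merge (A,G) at d=4, Q=-137/2; branch lengths A→1, G→3; new cluster AG
  updated: d(AG,BLS)=31/4, d(AG,H)=9/2, d(AG,I)=9, d(AG,Z)=9
step 4: merge (H,I) at d=2, Q=-95/2; branch lengths H→1/2, I→3/2; new cluster HI
  updated: d(AG,HI)=23/4, d(BLS,HI)=19/2, d(HI,Z)=13/2
step 5: merge (AG,BLS) at d=31/4, Q=-33; branch lengths AG→3, BLS→19/4; new cluster ABGLS
  updated: d(ABGLS,HI)=15/4, d(ABGLS,Z)=5
step 6: merge (ABGLS,HI) at d=15/4, Q=-61/4; branch lengths ABGLS→9/8, HI→21/8; new cluster ABGHILS
  updated: d(ABGHILS,Z)=31/8
step 7: merge (ABGHILS,Z) at d=31/8; branch lengths ABGHILS→31/16, Z→31/16; new cluster ABGHILSZ
final tree: ((((A:1,G:3):3,(B:7/4,(L:1/4,S:3/4):11/4):19/4):9/8,(H:1/2,I:3/2):21/8):31/16,Z:31/16)
total length: 215/8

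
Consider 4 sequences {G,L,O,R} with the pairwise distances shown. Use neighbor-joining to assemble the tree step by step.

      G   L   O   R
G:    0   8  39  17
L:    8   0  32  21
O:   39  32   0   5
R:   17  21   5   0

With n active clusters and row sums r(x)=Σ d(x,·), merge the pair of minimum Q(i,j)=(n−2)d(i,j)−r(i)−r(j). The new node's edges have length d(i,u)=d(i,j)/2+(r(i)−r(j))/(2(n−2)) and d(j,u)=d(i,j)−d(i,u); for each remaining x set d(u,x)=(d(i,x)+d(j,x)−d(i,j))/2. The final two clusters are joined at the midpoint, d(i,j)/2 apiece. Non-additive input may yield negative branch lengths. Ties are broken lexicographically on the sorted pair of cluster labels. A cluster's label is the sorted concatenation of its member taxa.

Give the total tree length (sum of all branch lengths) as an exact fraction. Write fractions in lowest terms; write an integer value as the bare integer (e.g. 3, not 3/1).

step 1: merge (G,L) at d=8, Q=-109; branch lengths G→19/4, L→13/4; new cluster GL
  updated: d(GL,O)=63/2, d(GL,R)=15
step 2: merge (GL,O) at d=63/2, Q=-103/2; branch lengths GL→83/4, O→43/4; new cluster GLO
  updated: d(GLO,R)=-23/4
step 3: merge (GLO,R) at d=-23/4; branch lengths GLO→-23/8, R→-23/8; new cluster GLOR
final tree: (((G:19/4,L:13/4):83/4,O:43/4):-23/8,R:-23/8)
total length: 135/4

135/4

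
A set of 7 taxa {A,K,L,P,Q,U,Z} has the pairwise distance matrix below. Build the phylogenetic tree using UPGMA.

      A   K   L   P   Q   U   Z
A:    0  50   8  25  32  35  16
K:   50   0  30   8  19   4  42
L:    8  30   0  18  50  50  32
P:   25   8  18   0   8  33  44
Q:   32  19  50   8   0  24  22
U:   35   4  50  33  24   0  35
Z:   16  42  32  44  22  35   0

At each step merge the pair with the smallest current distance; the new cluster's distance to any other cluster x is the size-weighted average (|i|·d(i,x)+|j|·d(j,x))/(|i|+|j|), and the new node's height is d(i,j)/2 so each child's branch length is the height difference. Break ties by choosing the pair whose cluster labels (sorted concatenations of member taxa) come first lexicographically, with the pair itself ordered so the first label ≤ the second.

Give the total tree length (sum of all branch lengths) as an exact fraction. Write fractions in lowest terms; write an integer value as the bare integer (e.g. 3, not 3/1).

1. join K+U (d=4) ⇒ KU; edges |K|=2, |U|=2
  updated: d(A,KU)=85/2, d(KU,L)=40, d(KU,P)=41/2, d(KU,Q)=43/2, d(KU,Z)=77/2
2. join A+L (d=8) ⇒ AL; edges |A|=4, |L|=4
  updated: d(AL,KU)=165/4, d(AL,P)=43/2, d(AL,Q)=41, d(AL,Z)=24
3. join P+Q (d=8) ⇒ PQ; edges |P|=4, |Q|=4
  updated: d(AL,PQ)=125/4, d(KU,PQ)=21, d(PQ,Z)=33
4. join KU+PQ (d=21) ⇒ KPQU; edges |KU|=17/2, |PQ|=13/2
  updated: d(AL,KPQU)=145/4, d(KPQU,Z)=143/4
5. join AL+Z (d=24) ⇒ ALZ; edges |AL|=8, |Z|=12
  updated: d(ALZ,KPQU)=433/12
6. join ALZ+KPQU (d=433/12) ⇒ AKLPQUZ; edges |ALZ|=145/24, |KPQU|=181/24
final tree: (((A:4,L:4):8,Z:12):145/24,((K:2,U:2):17/2,(P:4,Q:4):13/2):181/24)
total length: 823/12

823/12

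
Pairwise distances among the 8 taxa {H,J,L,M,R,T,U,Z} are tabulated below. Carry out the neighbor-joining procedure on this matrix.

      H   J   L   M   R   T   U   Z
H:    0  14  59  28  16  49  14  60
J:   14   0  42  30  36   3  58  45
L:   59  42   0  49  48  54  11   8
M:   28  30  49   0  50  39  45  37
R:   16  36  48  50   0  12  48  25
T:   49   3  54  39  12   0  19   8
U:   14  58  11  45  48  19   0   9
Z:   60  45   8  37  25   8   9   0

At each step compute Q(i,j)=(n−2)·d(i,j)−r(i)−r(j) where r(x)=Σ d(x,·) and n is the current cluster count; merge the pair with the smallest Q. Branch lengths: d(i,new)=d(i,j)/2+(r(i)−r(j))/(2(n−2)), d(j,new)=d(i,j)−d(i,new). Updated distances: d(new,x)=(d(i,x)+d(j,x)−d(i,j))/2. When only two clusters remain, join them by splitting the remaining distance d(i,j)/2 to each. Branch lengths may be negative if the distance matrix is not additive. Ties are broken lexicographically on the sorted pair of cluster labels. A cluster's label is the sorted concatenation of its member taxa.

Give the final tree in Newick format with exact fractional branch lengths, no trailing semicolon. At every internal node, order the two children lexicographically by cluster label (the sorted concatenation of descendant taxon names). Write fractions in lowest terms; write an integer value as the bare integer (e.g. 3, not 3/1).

((((H:14/3,R:34/3):237/32,(J:71/32,T:25/32):347/32):59/32,((L:127/12,Z:-31/12):79/20,U:41/20):575/32):673/64,M:673/64)

step 1: merge (L,Z) at d=8, Q=-415; branch lengths L→127/12, Z→-31/12; new cluster LZ
  updated: d(H,LZ)=111/2, d(J,LZ)=79/2, d(LZ,M)=39, d(LZ,R)=65/2, d(LZ,T)=27, d(LZ,U)=6
step 2: merge (LZ,U) at d=6, Q=-719/2; branch lengths LZ→79/20, U→41/20; new cluster LUZ
  updated: d(H,LUZ)=127/4, d(J,LUZ)=183/4, d(LUZ,M)=39, d(LUZ,R)=149/4, d(LUZ,T)=20
step 3: merge (J,T) at d=3, Q=-959/4; branch lengths J→71/32, T→25/32; new cluster JT
  updated: d(H,JT)=30, d(JT,LUZ)=251/8, d(JT,M)=33, d(JT,R)=45/2
step 4: merge (H,R) at d=16, Q=-367/2; branch lengths H→14/3, R→34/3; new cluster HR
  updated: d(HR,JT)=73/4, d(HR,LUZ)=53/2, d(HR,M)=31
step 5: merge (HR,JT) at d=73/4, Q=-975/8; branch lengths HR→237/32, JT→347/32; new cluster HJRT
  updated: d(HJRT,LUZ)=317/16, d(HJRT,M)=183/8
step 6: merge (HJRT,LUZ) at d=317/16, Q=-1307/16; branch lengths HJRT→59/32, LUZ→575/32; new cluster HJLRTUZ
  updated: d(HJLRTUZ,M)=673/32
step 7: merge (HJLRTUZ,M) at d=673/32; branch lengths HJLRTUZ→673/64, M→673/64; new cluster HJLMRTUZ
final tree: ((((H:14/3,R:34/3):237/32,(J:71/32,T:25/32):347/32):59/32,((L:127/12,Z:-31/12):79/20,U:41/20):575/32):673/64,M:673/64)
total length: 2947/32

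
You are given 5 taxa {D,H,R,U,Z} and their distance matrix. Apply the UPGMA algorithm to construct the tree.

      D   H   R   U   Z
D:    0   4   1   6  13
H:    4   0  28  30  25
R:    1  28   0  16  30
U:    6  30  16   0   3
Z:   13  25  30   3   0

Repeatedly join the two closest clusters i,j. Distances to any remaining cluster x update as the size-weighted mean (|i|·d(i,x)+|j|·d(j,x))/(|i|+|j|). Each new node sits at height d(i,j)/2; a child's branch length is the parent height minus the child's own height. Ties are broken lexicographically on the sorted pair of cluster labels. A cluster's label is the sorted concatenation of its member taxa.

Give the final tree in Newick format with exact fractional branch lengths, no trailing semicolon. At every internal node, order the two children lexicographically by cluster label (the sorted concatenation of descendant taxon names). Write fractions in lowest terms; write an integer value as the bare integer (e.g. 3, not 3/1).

1. join D+R (d=1) ⇒ DR; edges |D|=1/2, |R|=1/2
  updated: d(DR,H)=16, d(DR,U)=11, d(DR,Z)=43/2
2. join U+Z (d=3) ⇒ UZ; edges |U|=3/2, |Z|=3/2
  updated: d(DR,UZ)=65/4, d(H,UZ)=55/2
3. join DR+H (d=16) ⇒ DHR; edges |DR|=15/2, |H|=8
  updated: d(DHR,UZ)=20
4. join DHR+UZ (d=20) ⇒ DHRUZ; edges |DHR|=2, |UZ|=17/2
final tree: (((D:1/2,R:1/2):15/2,H:8):2,(U:3/2,Z:3/2):17/2)
total length: 30

(((D:1/2,R:1/2):15/2,H:8):2,(U:3/2,Z:3/2):17/2)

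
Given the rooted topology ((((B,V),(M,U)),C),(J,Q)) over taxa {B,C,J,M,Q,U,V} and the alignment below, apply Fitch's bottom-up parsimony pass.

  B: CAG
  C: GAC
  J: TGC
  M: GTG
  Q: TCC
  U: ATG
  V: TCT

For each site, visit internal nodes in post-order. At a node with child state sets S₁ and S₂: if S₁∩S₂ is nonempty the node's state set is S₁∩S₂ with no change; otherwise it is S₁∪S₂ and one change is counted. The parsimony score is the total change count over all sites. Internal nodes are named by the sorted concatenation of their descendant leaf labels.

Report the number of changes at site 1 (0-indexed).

site 0, node BV: B={C} ∪ V={T} → {C,T} (+1)
site 0, node MU: M={G} ∪ U={A} → {A,G} (+1)
site 0, node BMUV: BV={C,T} ∪ MU={A,G} → {A,C,G,T} (+1)
site 0, node BCMUV: BMUV={A,C,G,T} ∩ C={G} → {G} (+0)
site 0, node JQ: J={T} ∩ Q={T} → {T} (+0)
site 0, node BCJMQUV: BCMUV={G} ∪ JQ={T} → {G,T} (+1)
site 1, node BV: B={A} ∪ V={C} → {A,C} (+1)
site 1, node MU: M={T} ∩ U={T} → {T} (+0)
site 1, node BMUV: BV={A,C} ∪ MU={T} → {A,C,T} (+1)
site 1, node BCMUV: BMUV={A,C,T} ∩ C={A} → {A} (+0)
site 1, node JQ: J={G} ∪ Q={C} → {C,G} (+1)
site 1, node BCJMQUV: BCMUV={A} ∪ JQ={C,G} → {A,C,G} (+1)
site 2, node BV: B={G} ∪ V={T} → {G,T} (+1)
site 2, node MU: M={G} ∩ U={G} → {G} (+0)
site 2, node BMUV: BV={G,T} ∩ MU={G} → {G} (+0)
site 2, node BCMUV: BMUV={G} ∪ C={C} → {C,G} (+1)
site 2, node JQ: J={C} ∩ Q={C} → {C} (+0)
site 2, node BCJMQUV: BCMUV={C,G} ∩ JQ={C} → {C} (+0)
per-site changes: [4, 4, 2]; total = 10

4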